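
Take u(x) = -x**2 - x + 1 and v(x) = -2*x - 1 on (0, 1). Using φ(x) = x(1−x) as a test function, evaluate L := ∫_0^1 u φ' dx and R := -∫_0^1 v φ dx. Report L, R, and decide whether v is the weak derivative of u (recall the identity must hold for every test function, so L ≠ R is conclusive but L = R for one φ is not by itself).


LHS = 1/3, RHS = 1/3. Yes, v = u' weakly.

u(x) = -x**2 - x + 1, classical derivative u'(x) = -2*x - 1.
φ(x) = x(1−x), so φ'(x) = 1 - 2*x.
Note φ(0) = φ(1) = 0, so the boundary term u·φ vanishes.
LHS = ∫_0^1 u(x) φ'(x) dx = ∫_0^1 (2*x^3 + x^2 - 3*x + 1) dx. Term by term:
  ∫_0^1 2*x^3 dx = 1/2;  ∫_0^1 x^2 dx = 1/3;  ∫_0^1 -3*x dx = -3/2;
  ∫_0^1 1 dx = 1.
Sum: 1/2 + 1/3 − 3/2 + 1 = 1/3.
So LHS = 1/3.
∫_0^1 v(x) φ(x) dx = ∫_0^1 (2*x^3 - x^2 - x) dx. Term by term:
  ∫_0^1 2*x^3 dx = 1/2;  ∫_0^1 -x^2 dx = -1/3;  ∫_0^1 -x dx = -1/2.
Sum: 1/2 − 1/3 − 1/2 = -1/3.
So RHS = -∫_0^1 v(x) φ(x) dx = 1/3.
LHS = RHS, so the identity holds for this test φ.
Moreover u is smooth here and v(x) = u'(x) = -2*x - 1 pointwise, so the identity holds for every test function. Hence v is the weak derivative of u.


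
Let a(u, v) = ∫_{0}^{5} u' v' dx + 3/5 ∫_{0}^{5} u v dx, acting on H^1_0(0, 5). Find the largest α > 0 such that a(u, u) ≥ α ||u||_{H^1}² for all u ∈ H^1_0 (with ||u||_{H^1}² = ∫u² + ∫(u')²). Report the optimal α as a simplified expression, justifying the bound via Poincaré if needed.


α = (π^2 + 15)/(π^2 + 25)

Coercivity of a(·,·) on H^1_0(0, 5) means a(u, u) ≥ α ||u||_{H^1}² for every u ∈ H^1_0.
The interval has length L = 5, and Poincaré/coercivity depend only on L. Here a(u, u) = ∫(u')² + (3/5)·∫u².
Here 0 < c = 3/5 < 1. The condition a(u,u) ≥ α||u||_{H^1}² reads (1−α)∫(u')² ≥ (α−c)∫u². Any admissible α is ≤ 1 (rapidly oscillating u have ∫u²/∫(u')² → 0), and α = 1 would force 0 ≥ (1−c)∫u², impossible since c < 1; so 1−α > 0. By the sharp Poincaré inequality on H^1_0 of an interval of length L, ∫(u')² ≥ (π/L)²∫u² with equality for the first sine mode sin(π(x−x₀)/L) (x₀ the left endpoint), so the inequality holds for all u iff (1−α)(π/L)² ≥ α − c, i.e. α ≤ ((π/L)² + c)/((π/L)² + 1) = (1 + c(L/π)²)/(1 + (L/π)²). With (π/L)² = π^2/25 and c = 3/5, the largest admissible constant is α = ((π/L)² + c)/((π/L)² + 1).
Simplifying, α = (π^2 + 15)/(π^2 + 25).


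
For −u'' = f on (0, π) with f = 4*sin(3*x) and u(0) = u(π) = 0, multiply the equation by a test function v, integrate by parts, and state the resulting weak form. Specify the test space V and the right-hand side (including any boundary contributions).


V = H^1_0(0, π) (so v(0) = v(π) = 0); weak form: ∫_0^π u'v' dx = ∫_0^π (4*sin(3*x)) v dx for all v ∈ V.

Multiply both sides by a test function v and integrate from 0 to π:
  ∫_0^π −u''(x) v(x) dx = ∫_0^π f(x) v(x) dx.
Integrate the LHS by parts once:
  ∫_0^π −u'' v dx = −[u'(x) v(x)]_0^π + ∫_0^π u'(x) v'(x) dx.
Thus ∫_0^π u'(x) v'(x) dx = ∫_0^π f(x) v(x) dx + [u'(x) v(x)]_0^π.
Choose V so that boundary terms are either known or forced to vanish.
u is Dirichlet: u(0) = u(π) = 0. Let V = H^1_0(0, π); then v(0) = v(π) = 0, and [u' v]_0^π = 0.
Weak formulation: find u (satisfying any essential BC) such that ∫_0^π u'(x) v'(x) dx = ∫_0^π f v dx for all v ∈ V.
Substituting f(x) = 4*sin(3*x), the right-hand side is ∫_0^π (4*sin(3*x)) v dx.


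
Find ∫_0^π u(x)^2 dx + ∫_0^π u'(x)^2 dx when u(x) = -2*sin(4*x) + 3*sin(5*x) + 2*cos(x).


||u||_{H^1(0,π)}^2 = -128/15 + 155*π

u'(x) = -2*sin(x) - 8*cos(4*x) + 15*cos(5*x).
Expand u² and (u')² and integrate term by term on (0, π), using: for integers n ≥ 1, ∫_0^π sin²(nx) dx = ∫_0^π cos²(nx) dx = π/2; for n ≠ n', ∫_0^π sin(nx)sin(n'x) dx = ∫_0^π cos(nx)cos(n'x) dx = 0; and by product-to-sum, ∫_0^π sin(nx)cos(n'x) dx = ½∫_0^π [sin((n+n')x) + sin((n−n')x)] dx, which is 0 when n+n' is even and 2n/(n²−n'²) when n+n' is odd (it need not vanish on (0, π)).
  u² squared terms: (-2)²·∫sin(4x)² dx = 4·π/2 = 2*π;  (2)²·∫cos(x)² dx = 4·π/2 = 2*π;  (3)²·∫sin(5x)² dx = 9·π/2 = 9*π/2.
  u² cross terms: 2·(-2)·(2)·∫sin(4x)·cos(x) dx = -8·(8/15) = -64/15;  2·(-2)·(3)·∫sin(4x)·sin(5x) dx = -12·(0) = 0;  2·(2)·(3)·∫cos(x)·sin(5x) dx = 12·(0) = 0.
  So ∫_0^π u² dx = 2*π + 2*π + 9*π/2 − 64/15 + 0 + 0 = -64/15 + 17*π/2.
  (u')² squared terms: (-8)²·∫cos(4x)² dx = 64·π/2 = 32*π;  (-2)²·∫sin(x)² dx = 4·π/2 = 2*π;  (15)²·∫cos(5x)² dx = 225·π/2 = 225*π/2.
  (u')² cross terms: 2·(-8)·(-2)·∫cos(4x)·sin(x) dx = 32·(-2/15) = -64/15;  2·(-8)·(15)·∫cos(4x)·cos(5x) dx = -240·(0) = 0;  2·(-2)·(15)·∫sin(x)·cos(5x) dx = -60·(0) = 0.
  So ∫_0^π (u')² dx = 32*π + 2*π + 225*π/2 − 64/15 + 0 + 0 = -64/15 + 293*π/2.
||u||_{H^1}^2 = (-64/15 + 17*π/2) + (-64/15 + 293*π/2) = -128/15 + 155*π.


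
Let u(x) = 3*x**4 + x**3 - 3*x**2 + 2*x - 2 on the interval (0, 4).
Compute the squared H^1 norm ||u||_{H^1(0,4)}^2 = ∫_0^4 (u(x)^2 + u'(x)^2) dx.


||u||_{H^1}^2 = 66700064/105

The H^1 norm (squared) on an interval (0, L) is
  ||u||_{H^1}^2 = ∫_0^L u(x)^2 dx + ∫_0^L u'(x)^2 dx.
Compute u'(x) = 12*x**3 + 3*x**2 - 6*x + 2.
Then u(x)^2 = 9*x**8 + 6*x**7 - 17*x**6 + 6*x**5 + x**4 - 16*x**3 + 16*x**2 - 8*x + 4 and u'(x)^2 = 144*x**6 + 72*x**5 - 135*x**4 + 12*x**3 + 48*x**2 - 24*x + 4.
Integrate each monomial from 0 to 4 using ∫_0^4 c·x^n dx = c·4^(n+1)/(n+1):
  ∫_0^4 u(x)^2 dx = ∫_0^4 (9*x^8 + 6*x^7 - 17*x^6 + 6*x^5 + x^4 - 16*x^3 + 16*x^2 - 8*x + 4) dx. Term by term:
    ∫_0^4 9*x^8 dx = 262144;  ∫_0^4 6*x^7 dx = 49152;  ∫_0^4 -17*x^6 dx = -278528/7;
    ∫_0^4 6*x^5 dx = 4096;  ∫_0^4 x^4 dx = 1024/5;  ∫_0^4 -16*x^3 dx = -1024;
    ∫_0^4 16*x^2 dx = 1024/3;  ∫_0^4 -8*x dx = -64;  ∫_0^4 4 dx = 16.
  Sum: 262144 + 49152 − 278528/7 + 4096 + 1024/5 − 1024 + 1024/3 − 64 + 16 = 28883024/105.
  ∫_0^4 u'(x)^2 dx = ∫_0^4 (144*x^6 + 72*x^5 - 135*x^4 + 12*x^3 + 48*x^2 - 24*x + 4) dx. Term by term:
    ∫_0^4 144*x^6 dx = 2359296/7;  ∫_0^4 72*x^5 dx = 49152;  ∫_0^4 -135*x^4 dx = -27648;
    ∫_0^4 12*x^3 dx = 768;  ∫_0^4 48*x^2 dx = 1024;  ∫_0^4 -24*x dx = -192;
    ∫_0^4 4 dx = 16.
  Sum: 2359296/7 + 49152 − 27648 + 768 + 1024 − 192 + 16 = 2521136/7.
Adding: ||u||_{H^1}^2 = 28883024/105 + 2521136/7 = 66700064/105.


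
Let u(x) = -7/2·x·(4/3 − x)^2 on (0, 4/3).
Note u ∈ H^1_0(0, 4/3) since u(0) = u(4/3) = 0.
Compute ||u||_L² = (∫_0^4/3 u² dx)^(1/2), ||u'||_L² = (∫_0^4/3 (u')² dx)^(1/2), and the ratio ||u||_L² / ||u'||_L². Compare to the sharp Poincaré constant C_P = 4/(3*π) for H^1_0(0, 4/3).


||u||_L² / ||u'||_L² = 2*sqrt(14)/21 < C_P = 4/(3*π).

u(x) = -7/2·x·(4/3 − x)^2, so u'(x) = -21*x^2/2 + 56*x/3 - 56/9.
u(x) = -7/2·x·(4/3 − x)^2 vanishes at x = 0 and x = 4/3, so u ∈ H^1_0(0, 4/3). Differentiate via the product rule and integrate the resulting polynomials term by term.
  ∫_0^4/3 u² dx = ∫_0^4/3 (49*x^6/4 - 196*x^5/3 + 392*x^4/3 - 3136*x^3/27 + 3136*x^2/81) dx. Term by term:
    ∫_0^4/3 49*x^6/4 dx = 28672/2187;  ∫_0^4/3 -196*x^5/3 dx = -401408/6561;  ∫_0^4/3 392*x^4/3 dx = 401408/3645;
    ∫_0^4/3 -3136*x^3/27 dx = -200704/2187;  ∫_0^4/3 3136*x^2/81 dx = 200704/6561.
  Sum: 28672/2187 − 401408/6561 + 401408/3645 − 200704/2187 + 200704/6561 = 28672/32805.
  ∫_0^4/3 (u')² dx = ∫_0^4/3 (441*x^4/4 - 392*x^3 + 4312*x^2/9 - 6272*x/27 + 3136/81) dx. Term by term:
    ∫_0^4/3 441*x^4/4 dx = 12544/135;  ∫_0^4/3 -392*x^3 dx = -25088/81;  ∫_0^4/3 4312*x^2/9 dx = 275968/729;
    ∫_0^4/3 -6272*x/27 dx = -50176/243;  ∫_0^4/3 3136/81 dx = 12544/243.
  Sum: 12544/135 − 25088/81 + 275968/729 − 50176/243 + 12544/243 = 25088/3645.
∫_0^4/3 u² dx = 28672/32805, so ||u||_L² = 64*sqrt(35)/405.
∫_0^4/3 (u')² dx = 25088/3645, so ||u'||_L² = 112*sqrt(10)/135.
Ratio ||u||_L² / ||u'||_L² = 2*sqrt(14)/21.
Sharp Poincaré constant on H^1_0(0, 4/3) is C_P = L/π = 4/(3*π), achieved by sin(3*π/4·x).
A polynomial bump cannot attain the sharp Poincaré constant (only the first sine eigenfunction does), so the ratio is strictly less than C_P, consistent with ||u||_L² ≤ C_P ||u'||_L².


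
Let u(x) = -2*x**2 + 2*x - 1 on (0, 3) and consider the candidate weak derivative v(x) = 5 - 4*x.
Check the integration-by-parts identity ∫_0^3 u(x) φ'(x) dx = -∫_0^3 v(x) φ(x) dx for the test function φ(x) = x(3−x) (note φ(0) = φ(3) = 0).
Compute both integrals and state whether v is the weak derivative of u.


LHS = 18, RHS = 9/2. No, v is not the weak derivative of u.

u(x) = -2*x**2 + 2*x - 1, classical derivative u'(x) = 2 - 4*x.
φ(x) = x(3−x), so φ'(x) = 3 - 2*x.
Note φ(0) = φ(3) = 0, so the boundary term u·φ vanishes.
LHS = ∫_0^3 u(x) φ'(x) dx = ∫_0^3 (4*x^3 - 10*x^2 + 8*x - 3) dx. Term by term:
  ∫_0^3 4*x^3 dx = 81;  ∫_0^3 -10*x^2 dx = -90;  ∫_0^3 8*x dx = 36;
  ∫_0^3 -3 dx = -9.
Sum: 81 − 90 + 36 − 9 = 18.
So LHS = 18.
∫_0^3 v(x) φ(x) dx = ∫_0^3 (4*x^3 - 17*x^2 + 15*x) dx. Term by term:
  ∫_0^3 4*x^3 dx = 81;  ∫_0^3 -17*x^2 dx = -153;  ∫_0^3 15*x dx = 135/2.
Sum: 81 − 153 + 135/2 = -9/2.
So RHS = -∫_0^3 v(x) φ(x) dx = 9/2.
LHS − RHS = 27/2 ≠ 0, so the identity fails.
(For a valid weak derivative the identity must hold for EVERY test function, in particular this one. The failure shows v is NOT the weak derivative of u.)
Correct weak derivative would be u'(x) = 2 - 4*x.


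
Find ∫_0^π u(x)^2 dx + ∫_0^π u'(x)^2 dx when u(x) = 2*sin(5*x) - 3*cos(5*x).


||u||_{H^1(0,π)}^2 = 169*π

u'(x) = 15*sin(5*x) + 10*cos(5*x).
Expand u² and (u')² and integrate term by term on (0, π), using: for integers n ≥ 1, ∫_0^π sin²(nx) dx = ∫_0^π cos²(nx) dx = π/2; for n ≠ n', ∫_0^π sin(nx)sin(n'x) dx = ∫_0^π cos(nx)cos(n'x) dx = 0; and by product-to-sum, ∫_0^π sin(nx)cos(n'x) dx = ½∫_0^π [sin((n+n')x) + sin((n−n')x)] dx, which is 0 when n+n' is even and 2n/(n²−n'²) when n+n' is odd (it need not vanish on (0, π)).
  u² squared terms: (-3)²·∫cos(5x)² dx = 9·π/2 = 9*π/2;  (2)²·∫sin(5x)² dx = 4·π/2 = 2*π.
  u² cross terms: 2·(-3)·(2)·∫cos(5x)·sin(5x) dx = -12·(0) = 0.
  So ∫_0^π u² dx = 9*π/2 + 2*π + 0 = 13*π/2.
  (u')² squared terms: (10)²·∫cos(5x)² dx = 100·π/2 = 50*π;  (15)²·∫sin(5x)² dx = 225·π/2 = 225*π/2.
  (u')² cross terms: 2·(10)·(15)·∫cos(5x)·sin(5x) dx = 300·(0) = 0.
  So ∫_0^π (u')² dx = 50*π + 225*π/2 + 0 = 325*π/2.
||u||_{H^1}^2 = (13*π/2) + (325*π/2) = 169*π.


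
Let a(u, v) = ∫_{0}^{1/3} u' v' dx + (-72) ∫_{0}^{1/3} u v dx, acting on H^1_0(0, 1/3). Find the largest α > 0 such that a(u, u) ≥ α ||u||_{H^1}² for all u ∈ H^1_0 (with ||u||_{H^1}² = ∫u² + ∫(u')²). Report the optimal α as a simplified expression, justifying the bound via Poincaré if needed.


α = 9*(-8 + π^2)/(1 + 9*π^2)

Coercivity of a(·,·) on H^1_0(0, 1/3) means a(u, u) ≥ α ||u||_{H^1}² for every u ∈ H^1_0.
The interval has length L = 1/3, and Poincaré/coercivity depend only on L. Here a(u, u) = ∫(u')² + (-72)·∫u².
Here c = -72 < 0 with |c| < (π/L)² = 9*π^2, so coercivity still holds. The condition a(u,u) ≥ α||u||_{H^1}² reads (1−α)∫(u')² ≥ (α−c)∫u². Any admissible α is ≤ 1 (rapidly oscillating u have ∫u²/∫(u')² → 0), and α = 1 would force 0 ≥ (1−c)∫u², impossible since c < 1; so 1−α > 0. By the sharp Poincaré inequality on H^1_0 of an interval of length L, ∫(u')² ≥ (π/L)²∫u² with equality for the first sine mode sin(π(x−x₀)/L) (x₀ the left endpoint), so the inequality holds for all u iff (1−α)(π/L)² ≥ α − c, i.e. α ≤ ((π/L)² + c)/((π/L)² + 1) = (1 + c(L/π)²)/(1 + (L/π)²). (Direct route, valid since c ≤ 0: Poincaré gives c∫u² ≥ c(L/π)²∫(u')², so a(u,u) ≥ (1 + c(L/π)²)∫(u')², while ||u||_{H^1}² ≤ (1 + (L/π)²)∫(u')²; dividing yields the same α.) With (π/L)² = 9*π^2 and c = -72, the largest admissible constant is α = ((π/L)² + c)/((π/L)² + 1).
Simplifying, α = 9*(-8 + π^2)/(1 + 9*π^2).


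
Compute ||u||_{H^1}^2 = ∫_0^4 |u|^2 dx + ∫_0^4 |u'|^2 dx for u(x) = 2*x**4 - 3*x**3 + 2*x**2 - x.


||u||_{H^1}^2 = 7881724/63

The H^1 norm (squared) on an interval (0, L) is
  ||u||_{H^1}^2 = ∫_0^L u(x)^2 dx + ∫_0^L u'(x)^2 dx.
Compute u'(x) = 8*x**3 - 9*x**2 + 4*x - 1.
Then u(x)^2 = 4*x**8 - 12*x**7 + 17*x**6 - 16*x**5 + 10*x**4 - 4*x**3 + x**2 and u'(x)^2 = 64*x**6 - 144*x**5 + 145*x**4 - 88*x**3 + 34*x**2 - 8*x + 1.
Integrate each monomial from 0 to 4 using ∫_0^4 c·x^n dx = c·4^(n+1)/(n+1):
  ∫_0^4 u(x)^2 dx = ∫_0^4 (4*x^8 - 12*x^7 + 17*x^6 - 16*x^5 + 10*x^4 - 4*x^3 + x^2) dx. Term by term:
    ∫_0^4 4*x^8 dx = 1048576/9;  ∫_0^4 -12*x^7 dx = -98304;  ∫_0^4 17*x^6 dx = 278528/7;
    ∫_0^4 -16*x^5 dx = -32768/3;  ∫_0^4 10*x^4 dx = 2048;  ∫_0^4 -4*x^3 dx = -256;
    ∫_0^4 x^2 dx = 64/3.
  Sum: 1048576/9 − 98304 + 278528/7 − 32768/3 + 2048 − 256 + 64/3 = 3079744/63.
  ∫_0^4 u'(x)^2 dx = ∫_0^4 (64*x^6 - 144*x^5 + 145*x^4 - 88*x^3 + 34*x^2 - 8*x + 1) dx. Term by term:
    ∫_0^4 64*x^6 dx = 1048576/7;  ∫_0^4 -144*x^5 dx = -98304;  ∫_0^4 145*x^4 dx = 29696;
    ∫_0^4 -88*x^3 dx = -5632;  ∫_0^4 34*x^2 dx = 2176/3;  ∫_0^4 -8*x dx = -64;
    ∫_0^4 1 dx = 4.
  Sum: 1048576/7 − 98304 + 29696 − 5632 + 2176/3 − 64 + 4 = 1600660/21.
Adding: ||u||_{H^1}^2 = 3079744/63 + 1600660/21 = 7881724/63.


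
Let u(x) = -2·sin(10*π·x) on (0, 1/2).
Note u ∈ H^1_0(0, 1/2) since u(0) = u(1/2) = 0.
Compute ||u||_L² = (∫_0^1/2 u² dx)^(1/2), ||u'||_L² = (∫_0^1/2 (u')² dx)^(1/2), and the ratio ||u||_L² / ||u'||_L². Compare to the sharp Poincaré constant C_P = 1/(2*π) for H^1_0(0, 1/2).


||u||_L² / ||u'||_L² = 1/(10*π) < C_P = 1/(2*π).

u(x) = -2·sin(10*π·x), so u'(x) = -20*π*cos(10*π*x).
Writing u(x) = A·sin(kπx/L) with A = -2 and k = 5, use ∫_0^L sin²(kπx/L) dx = L/2 and ∫_0^L cos²(kπx/L) dx = L/2.
u² = 4·sin²(10*π·x) and (u')² = 400*π^2·cos²(10*π·x), and each of sin², cos² integrates to L/2 = 1/4 over (0, 1/2).
∫_0^1/2 u² dx = 1, so ||u||_L² = 1.
∫_0^1/2 (u')² dx = 100*π^2, so ||u'||_L² = 10*π.
Ratio ||u||_L² / ||u'||_L² = 1/(10*π).
Sharp Poincaré constant on H^1_0(0, 1/2) is C_P = L/π = 1/(2*π), achieved by sin(2*π·x).
This is the k = 5 harmonic; the ratio L/(kπ) is strictly less than C_P = L/π, consistent with the sharp inequality ||u||_L² ≤ C_P ||u'||_L².


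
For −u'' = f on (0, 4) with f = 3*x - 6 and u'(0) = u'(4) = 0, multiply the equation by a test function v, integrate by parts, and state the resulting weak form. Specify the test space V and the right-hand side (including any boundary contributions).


V = H^1(0, 4) (no boundary constraint on v; u is determined up to an additive constant); weak form: ∫_0^4 u'v' dx = ∫_0^4 (3*x - 6) v dx for all v ∈ V.

Multiply both sides by a test function v and integrate from 0 to 4:
  ∫_0^4 −u''(x) v(x) dx = ∫_0^4 f(x) v(x) dx.
Integrate the LHS by parts once:
  ∫_0^4 −u'' v dx = −[u'(x) v(x)]_0^4 + ∫_0^4 u'(x) v'(x) dx.
Thus ∫_0^4 u'(x) v'(x) dx = ∫_0^4 f(x) v(x) dx + [u'(x) v(x)]_0^4.
Choose V so that boundary terms are either known or forced to vanish.
u has homogeneous Neumann: u'(0) = u'(4) = 0. So [u' v]_0^4 = 0·v(4) − 0·v(0) = 0 for any v; take V = H^1(0, 4).
Weak formulation: find u (satisfying any essential BC) such that ∫_0^4 u'(x) v'(x) dx = ∫_0^4 f v dx for all v ∈ V (homogeneous Neumann, so boundary terms vanish).
Substituting f(x) = 3*x - 6, the right-hand side is ∫_0^4 (3*x - 6) v dx.
Compatibility check (pure Neumann): taking v ≡ 1 ∈ V gives 0 = ∫_0^4 f dx + (0) − (0), i.e. ∫_0^4 f dx must equal u'(0) − u'(4) = 0. Indeed ∫_0^4 (3*x - 6) dx = 0, so the data are compatible. The solution is then unique only up to an additive constant (fix it e.g. by requiring ∫_0^4 u dx = 0).


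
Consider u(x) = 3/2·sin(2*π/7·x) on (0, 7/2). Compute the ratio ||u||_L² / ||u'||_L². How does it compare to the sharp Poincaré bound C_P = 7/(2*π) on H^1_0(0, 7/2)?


||u||_L² / ||u'||_L² = 7/(2*π) = C_P.

u(x) = 3/2·sin(2*π/7·x), so u'(x) = 3*π*cos(2*π*x/7)/7.
Writing u(x) = A·sin(kπx/L) with A = 3/2 and k = 1, use ∫_0^L sin²(kπx/L) dx = L/2 and ∫_0^L cos²(kπx/L) dx = L/2.
u² = 9/4·sin²(2*π/7·x) and (u')² = 9*π^2/49·cos²(2*π/7·x), and each of sin², cos² integrates to L/2 = 7/4 over (0, 7/2).
∫_0^7/2 u² dx = 63/16, so ||u||_L² = 3*sqrt(7)/4.
∫_0^7/2 (u')² dx = 9*π^2/28, so ||u'||_L² = 3*sqrt(7)*π/14.
Ratio ||u||_L² / ||u'||_L² = 7/(2*π).
Sharp Poincaré constant on H^1_0(0, 7/2) is C_P = L/π = 7/(2*π), achieved by sin(2*π/7·x).
This is the k = 1 eigenfunction (up to amplitude), so the ratio equals the sharp Poincaré constant exactly.


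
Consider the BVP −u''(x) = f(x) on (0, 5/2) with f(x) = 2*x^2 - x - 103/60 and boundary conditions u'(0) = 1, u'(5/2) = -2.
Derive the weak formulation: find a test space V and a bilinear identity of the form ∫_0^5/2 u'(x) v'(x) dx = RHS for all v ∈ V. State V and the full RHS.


V = H^1(0, 5/2) (v unrestricted at boundary; u is determined up to an additive constant); weak form: ∫_0^5/2 u'v' dx = ∫_0^5/2 (2*x^2 - x - 103/60) v dx − 2·v(5/2) − v(0) for all v ∈ V.

Multiply both sides by a test function v and integrate from 0 to 5/2:
  ∫_0^5/2 −u''(x) v(x) dx = ∫_0^5/2 f(x) v(x) dx.
Integrate the LHS by parts once:
  ∫_0^5/2 −u'' v dx = −[u'(x) v(x)]_0^5/2 + ∫_0^5/2 u'(x) v'(x) dx.
Thus ∫_0^5/2 u'(x) v'(x) dx = ∫_0^5/2 f(x) v(x) dx + [u'(x) v(x)]_0^5/2.
Choose V so that boundary terms are either known or forced to vanish.
u has inhomogeneous Neumann u'(0) = 1, u'(5/2) = -2. [u' v]_0^5/2 = (-2)·v(5/2) − (1)·v(0) = − 2·v(5/2) − v(0). Take V = H^1(0, 5/2); boundary term becomes part of RHS.
Weak formulation: find u (satisfying any essential BC) such that ∫_0^5/2 u'(x) v'(x) dx = ∫_0^5/2 f v dx − 2·v(5/2) − v(0) for all v ∈ V (Neumann data are natural BCs: they enter the RHS as boundary terms).
Substituting f(x) = 2*x^2 - x - 103/60, the right-hand side is ∫_0^5/2 (2*x^2 - x - 103/60) v dx − 2·v(5/2) − v(0).
Compatibility check (pure Neumann): taking v ≡ 1 ∈ V gives 0 = ∫_0^5/2 f dx + (-2) − (1), i.e. ∫_0^5/2 f dx must equal u'(0) − u'(5/2) = 3. Indeed ∫_0^5/2 (2*x^2 - x - 103/60) dx = 3, so the data are compatible. The solution is then unique only up to an additive constant (fix it e.g. by requiring ∫_0^5/2 u dx = 0).


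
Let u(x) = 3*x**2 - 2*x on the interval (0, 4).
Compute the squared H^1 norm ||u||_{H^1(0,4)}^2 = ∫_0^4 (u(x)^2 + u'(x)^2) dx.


||u||_{H^1}^2 = 26288/15

The H^1 norm (squared) on an interval (0, L) is
  ||u||_{H^1}^2 = ∫_0^L u(x)^2 dx + ∫_0^L u'(x)^2 dx.
Compute u'(x) = 6*x - 2.
Then u(x)^2 = 9*x**4 - 12*x**3 + 4*x**2 and u'(x)^2 = 36*x**2 - 24*x + 4.
Integrate each monomial from 0 to 4 using ∫_0^4 c·x^n dx = c·4^(n+1)/(n+1):
  ∫_0^4 u(x)^2 dx = ∫_0^4 (9*x^4 - 12*x^3 + 4*x^2) dx. Term by term:
    ∫_0^4 9*x^4 dx = 9216/5;  ∫_0^4 -12*x^3 dx = -768;  ∫_0^4 4*x^2 dx = 256/3.
  Sum: 9216/5 − 768 + 256/3 = 17408/15.
  ∫_0^4 u'(x)^2 dx = ∫_0^4 (36*x^2 - 24*x + 4) dx. Term by term:
    ∫_0^4 36*x^2 dx = 768;  ∫_0^4 -24*x dx = -192;  ∫_0^4 4 dx = 16.
  Sum: 768 − 192 + 16 = 592.
Adding: ||u||_{H^1}^2 = 17408/15 + 592 = 26288/15.


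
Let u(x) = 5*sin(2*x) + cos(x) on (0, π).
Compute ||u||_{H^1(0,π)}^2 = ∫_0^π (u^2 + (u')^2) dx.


||u||_{H^1(0,π)}^2 = 80/3 + 127*π/2

u'(x) = -sin(x) + 10*cos(2*x).
Expand u² and (u')² and integrate term by term on (0, π), using: for integers n ≥ 1, ∫_0^π sin²(nx) dx = ∫_0^π cos²(nx) dx = π/2; for n ≠ n', ∫_0^π sin(nx)sin(n'x) dx = ∫_0^π cos(nx)cos(n'x) dx = 0; and by product-to-sum, ∫_0^π sin(nx)cos(n'x) dx = ½∫_0^π [sin((n+n')x) + sin((n−n')x)] dx, which is 0 when n+n' is even and 2n/(n²−n'²) when n+n' is odd (it need not vanish on (0, π)).
  u² squared terms: (5)²·∫sin(2x)² dx = 25·π/2 = 25*π/2;  (1)²·∫cos(x)² dx = 1·π/2 = π/2.
  u² cross terms: 2·(5)·(1)·∫sin(2x)·cos(x) dx = 10·(4/3) = 40/3.
  So ∫_0^π u² dx = 25*π/2 + π/2 + 40/3 = 40/3 + 13*π.
  (u')² squared terms: (-1)²·∫sin(x)² dx = 1·π/2 = π/2;  (10)²·∫cos(2x)² dx = 100·π/2 = 50*π.
  (u')² cross terms: 2·(-1)·(10)·∫sin(x)·cos(2x) dx = -20·(-2/3) = 40/3.
  So ∫_0^π (u')² dx = π/2 + 50*π + 40/3 = 40/3 + 101*π/2.
||u||_{H^1}^2 = (40/3 + 13*π) + (40/3 + 101*π/2) = 80/3 + 127*π/2.


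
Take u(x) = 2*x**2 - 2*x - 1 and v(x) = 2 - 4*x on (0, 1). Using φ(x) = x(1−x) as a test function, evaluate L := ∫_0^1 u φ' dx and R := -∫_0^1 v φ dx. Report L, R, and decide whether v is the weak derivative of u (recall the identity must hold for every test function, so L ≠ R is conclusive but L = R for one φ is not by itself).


LHS = 0, RHS = 0. No, v is not the weak derivative of u.

u(x) = 2*x**2 - 2*x - 1, classical derivative u'(x) = 4*x - 2.
φ(x) = x(1−x), so φ'(x) = 1 - 2*x.
Note φ(0) = φ(1) = 0, so the boundary term u·φ vanishes.
LHS = ∫_0^1 u(x) φ'(x) dx = ∫_0^1 (-4*x^3 + 6*x^2 - 1) dx. Term by term:
  ∫_0^1 -4*x^3 dx = -1;  ∫_0^1 6*x^2 dx = 2;  ∫_0^1 -1 dx = -1.
Sum: -1 + 2 − 1 = 0.
So LHS = 0.
∫_0^1 v(x) φ(x) dx = ∫_0^1 (4*x^3 - 6*x^2 + 2*x) dx. Term by term:
  ∫_0^1 4*x^3 dx = 1;  ∫_0^1 -6*x^2 dx = -2;  ∫_0^1 2*x dx = 1.
Sum: 1 − 2 + 1 = 0.
So RHS = -∫_0^1 v(x) φ(x) dx = 0.
LHS = RHS, so the identity holds for this particular φ. But this is necessary, not sufficient: a weak derivative must satisfy the identity for EVERY test function in C_c^∞(0, 1).
Here u is smooth, so its weak derivative equals its classical derivative u'(x) = 4*x - 2. Since v(x) = 2 - 4*x ≠ u'(x), v is NOT the weak derivative of u — the agreement for this single φ is a coincidence (the difference v − u' happens to be L²-orthogonal to this φ).


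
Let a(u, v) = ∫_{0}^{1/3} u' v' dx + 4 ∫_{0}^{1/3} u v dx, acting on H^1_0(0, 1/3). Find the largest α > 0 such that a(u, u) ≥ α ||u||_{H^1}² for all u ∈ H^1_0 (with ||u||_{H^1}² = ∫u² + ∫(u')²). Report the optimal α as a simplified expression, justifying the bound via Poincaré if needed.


α = 1

Coercivity of a(·,·) on H^1_0(0, 1/3) means a(u, u) ≥ α ||u||_{H^1}² for every u ∈ H^1_0.
The interval has length L = 1/3, and Poincaré/coercivity depend only on L. Here a(u, u) = ∫(u')² + (4)·∫u².
Here c = 4 ≥ 1, so a(u,u) = ∫(u')² + c∫u² ≥ ∫(u')² + ∫u² = ||u||_{H^1}², i.e. α = 1 works. No larger α is possible: a(u,u) ≥ α||u||_{H^1}² means (1−α)∫(u')² ≥ (α−c)∫u², and for the modes u_n = sin(nπ(x−x₀)/L) (x₀ the left endpoint) one has ∫u_n²/∫(u_n')² = (L/(nπ))² → 0, so a(u_n,u_n)/||u_n||_{H^1}² → 1. Hence the optimal constant is α = 1.
Therefore α = 1.


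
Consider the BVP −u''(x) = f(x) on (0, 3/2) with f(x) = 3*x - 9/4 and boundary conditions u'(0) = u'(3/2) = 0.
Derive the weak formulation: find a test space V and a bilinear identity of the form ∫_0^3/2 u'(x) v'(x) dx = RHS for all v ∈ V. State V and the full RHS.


V = H^1(0, 3/2) (no boundary constraint on v; u is determined up to an additive constant); weak form: ∫_0^3/2 u'v' dx = ∫_0^3/2 (3*x - 9/4) v dx for all v ∈ V.

Multiply both sides by a test function v and integrate from 0 to 3/2:
  ∫_0^3/2 −u''(x) v(x) dx = ∫_0^3/2 f(x) v(x) dx.
Integrate the LHS by parts once:
  ∫_0^3/2 −u'' v dx = −[u'(x) v(x)]_0^3/2 + ∫_0^3/2 u'(x) v'(x) dx.
Thus ∫_0^3/2 u'(x) v'(x) dx = ∫_0^3/2 f(x) v(x) dx + [u'(x) v(x)]_0^3/2.
Choose V so that boundary terms are either known or forced to vanish.
u has homogeneous Neumann: u'(0) = u'(3/2) = 0. So [u' v]_0^3/2 = 0·v(3/2) − 0·v(0) = 0 for any v; take V = H^1(0, 3/2).
Weak formulation: find u (satisfying any essential BC) such that ∫_0^3/2 u'(x) v'(x) dx = ∫_0^3/2 f v dx for all v ∈ V (homogeneous Neumann, so boundary terms vanish).
Substituting f(x) = 3*x - 9/4, the right-hand side is ∫_0^3/2 (3*x - 9/4) v dx.
Compatibility check (pure Neumann): taking v ≡ 1 ∈ V gives 0 = ∫_0^3/2 f dx + (0) − (0), i.e. ∫_0^3/2 f dx must equal u'(0) − u'(3/2) = 0. Indeed ∫_0^3/2 (3*x - 9/4) dx = 0, so the data are compatible. The solution is then unique only up to an additive constant (fix it e.g. by requiring ∫_0^3/2 u dx = 0).


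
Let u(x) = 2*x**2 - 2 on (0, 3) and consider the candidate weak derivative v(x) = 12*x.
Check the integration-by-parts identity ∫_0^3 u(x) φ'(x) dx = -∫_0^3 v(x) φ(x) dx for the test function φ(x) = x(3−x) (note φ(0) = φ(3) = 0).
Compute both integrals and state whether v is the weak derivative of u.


LHS = -27, RHS = -81. No, v is not the weak derivative of u.

u(x) = 2*x**2 - 2, classical derivative u'(x) = 4*x.
φ(x) = x(3−x), so φ'(x) = 3 - 2*x.
Note φ(0) = φ(3) = 0, so the boundary term u·φ vanishes.
LHS = ∫_0^3 u(x) φ'(x) dx = ∫_0^3 (-4*x^3 + 6*x^2 + 4*x - 6) dx. Term by term:
  ∫_0^3 -4*x^3 dx = -81;  ∫_0^3 6*x^2 dx = 54;  ∫_0^3 4*x dx = 18;
  ∫_0^3 -6 dx = -18.
Sum: -81 + 54 + 18 − 18 = -27.
So LHS = -27.
∫_0^3 v(x) φ(x) dx = ∫_0^3 (-12*x^3 + 36*x^2) dx. Term by term:
  ∫_0^3 -12*x^3 dx = -243;  ∫_0^3 36*x^2 dx = 324.
Sum: -243 + 324 = 81.
So RHS = -∫_0^3 v(x) φ(x) dx = -81.
LHS − RHS = 54 ≠ 0, so the identity fails.
(For a valid weak derivative the identity must hold for EVERY test function, in particular this one. The failure shows v is NOT the weak derivative of u.)
Correct weak derivative would be u'(x) = 4*x.


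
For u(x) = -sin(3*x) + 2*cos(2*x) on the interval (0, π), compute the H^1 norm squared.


||u||_{H^1(0,π)}^2 = -24 + 15*π

u'(x) = -4*sin(2*x) - 3*cos(3*x).
Expand u² and (u')² and integrate term by term on (0, π), using: for integers n ≥ 1, ∫_0^π sin²(nx) dx = ∫_0^π cos²(nx) dx = π/2; for n ≠ n', ∫_0^π sin(nx)sin(n'x) dx = ∫_0^π cos(nx)cos(n'x) dx = 0; and by product-to-sum, ∫_0^π sin(nx)cos(n'x) dx = ½∫_0^π [sin((n+n')x) + sin((n−n')x)] dx, which is 0 when n+n' is even and 2n/(n²−n'²) when n+n' is odd (it need not vanish on (0, π)).
  u² squared terms: (-1)²·∫sin(3x)² dx = 1·π/2 = π/2;  (2)²·∫cos(2x)² dx = 4·π/2 = 2*π.
  u² cross terms: 2·(-1)·(2)·∫sin(3x)·cos(2x) dx = -4·(6/5) = -24/5.
  So ∫_0^π u² dx = π/2 + 2*π − 24/5 = -24/5 + 5*π/2.
  (u')² squared terms: (-4)²·∫sin(2x)² dx = 16·π/2 = 8*π;  (-3)²·∫cos(3x)² dx = 9·π/2 = 9*π/2.
  (u')² cross terms: 2·(-4)·(-3)·∫sin(2x)·cos(3x) dx = 24·(-4/5) = -96/5.
  So ∫_0^π (u')² dx = 8*π + 9*π/2 − 96/5 = -96/5 + 25*π/2.
||u||_{H^1}^2 = (-24/5 + 5*π/2) + (-96/5 + 25*π/2) = -24 + 15*π.


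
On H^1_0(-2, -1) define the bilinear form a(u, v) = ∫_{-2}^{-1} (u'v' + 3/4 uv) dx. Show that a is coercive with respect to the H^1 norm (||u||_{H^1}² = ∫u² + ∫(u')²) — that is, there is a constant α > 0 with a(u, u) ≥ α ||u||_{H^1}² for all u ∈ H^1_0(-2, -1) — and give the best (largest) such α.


α = (3/4 + π^2)/(1 + π^2)

Coercivity of a(·,·) on H^1_0(-2, -1) means a(u, u) ≥ α ||u||_{H^1}² for every u ∈ H^1_0.
The interval has length L = 1, and Poincaré/coercivity depend only on L. Here a(u, u) = ∫(u')² + (3/4)·∫u².
Here 0 < c = 3/4 < 1. The condition a(u,u) ≥ α||u||_{H^1}² reads (1−α)∫(u')² ≥ (α−c)∫u². Any admissible α is ≤ 1 (rapidly oscillating u have ∫u²/∫(u')² → 0), and α = 1 would force 0 ≥ (1−c)∫u², impossible since c < 1; so 1−α > 0. By the sharp Poincaré inequality on H^1_0 of an interval of length L, ∫(u')² ≥ (π/L)²∫u² with equality for the first sine mode sin(π(x−x₀)/L) (x₀ the left endpoint), so the inequality holds for all u iff (1−α)(π/L)² ≥ α − c, i.e. α ≤ ((π/L)² + c)/((π/L)² + 1) = (1 + c(L/π)²)/(1 + (L/π)²). With (π/L)² = π^2 and c = 3/4, the largest admissible constant is α = ((π/L)² + c)/((π/L)² + 1).
Simplifying, α = (3/4 + π^2)/(1 + π^2).


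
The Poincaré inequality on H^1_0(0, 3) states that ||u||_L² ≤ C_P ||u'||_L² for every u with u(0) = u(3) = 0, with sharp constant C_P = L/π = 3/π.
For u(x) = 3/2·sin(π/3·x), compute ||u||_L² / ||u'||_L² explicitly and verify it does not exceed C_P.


||u||_L² / ||u'||_L² = 3/π = C_P.

u(x) = 3/2·sin(π/3·x), so u'(x) = π*cos(π*x/3)/2.
Writing u(x) = A·sin(kπx/L) with A = 3/2 and k = 1, use ∫_0^L sin²(kπx/L) dx = L/2 and ∫_0^L cos²(kπx/L) dx = L/2.
u² = 9/4·sin²(π/3·x) and (u')² = π^2/4·cos²(π/3·x), and each of sin², cos² integrates to L/2 = 3/2 over (0, 3).
∫_0^3 u² dx = 27/8, so ||u||_L² = 3*sqrt(6)/4.
∫_0^3 (u')² dx = 3*π^2/8, so ||u'||_L² = sqrt(6)*π/4.
Ratio ||u||_L² / ||u'||_L² = 3/π.
Sharp Poincaré constant on H^1_0(0, 3) is C_P = L/π = 3/π, achieved by sin(π/3·x).
This is the k = 1 eigenfunction (up to amplitude), so the ratio equals the sharp Poincaré constant exactly.


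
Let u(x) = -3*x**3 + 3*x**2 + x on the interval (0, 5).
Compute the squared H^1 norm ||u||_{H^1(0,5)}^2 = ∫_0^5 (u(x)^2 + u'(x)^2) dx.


||u||_{H^1}^2 = 3825385/42

The H^1 norm (squared) on an interval (0, L) is
  ||u||_{H^1}^2 = ∫_0^L u(x)^2 dx + ∫_0^L u'(x)^2 dx.
Compute u'(x) = -9*x**2 + 6*x + 1.
Then u(x)^2 = 9*x**6 - 18*x**5 + 3*x**4 + 6*x**3 + x**2 and u'(x)^2 = 81*x**4 - 108*x**3 + 18*x**2 + 12*x + 1.
Integrate each monomial from 0 to 5 using ∫_0^5 c·x^n dx = c·5^(n+1)/(n+1):
  ∫_0^5 u(x)^2 dx = ∫_0^5 (9*x^6 - 18*x^5 + 3*x^4 + 6*x^3 + x^2) dx. Term by term:
    ∫_0^5 9*x^6 dx = 703125/7;  ∫_0^5 -18*x^5 dx = -46875;  ∫_0^5 3*x^4 dx = 1875;
    ∫_0^5 6*x^3 dx = 1875/2;  ∫_0^5 x^2 dx = 125/3.
  Sum: 703125/7 − 46875 + 1875 + 1875/2 + 125/3 = 2369875/42.
  ∫_0^5 u'(x)^2 dx = ∫_0^5 (81*x^4 - 108*x^3 + 18*x^2 + 12*x + 1) dx. Term by term:
    ∫_0^5 81*x^4 dx = 50625;  ∫_0^5 -108*x^3 dx = -16875;  ∫_0^5 18*x^2 dx = 750;
    ∫_0^5 12*x dx = 150;  ∫_0^5 1 dx = 5.
  Sum: 50625 − 16875 + 750 + 150 + 5 = 34655.
Adding: ||u||_{H^1}^2 = 2369875/42 + 34655 = 3825385/42.


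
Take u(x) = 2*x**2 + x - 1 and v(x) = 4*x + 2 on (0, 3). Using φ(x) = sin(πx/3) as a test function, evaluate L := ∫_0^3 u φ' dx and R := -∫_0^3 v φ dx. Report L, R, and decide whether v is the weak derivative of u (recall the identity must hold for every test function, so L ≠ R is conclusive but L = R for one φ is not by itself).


LHS = -42/π, RHS = -48/π. No, v is not the weak derivative of u.

u(x) = 2*x**2 + x - 1, classical derivative u'(x) = 4*x + 1.
φ(x) = sin(πx/3), so φ'(x) = π*cos(π*x/3)/3.
Note φ(0) = φ(3) = 0, so the boundary term u·φ vanishes.
LHS = ∫_0^3 u(x) φ'(x) dx = ∫_0^3 (2*π*x^2*cos(π*x/3)/3 + π*x*cos(π*x/3)/3 - π*cos(π*x/3)/3) dx. Term by term:
  ∫_0^3 -π*cos(π*x/3)/3 dx = 0;  ∫_0^3 π*x*cos(π*x/3)/3 dx = -6/π;  ∫_0^3 2*π*x^2*cos(π*x/3)/3 dx = -36/π.
Sum: 0 − 6/π − 36/π = -42/π.
So LHS = -42/π.
∫_0^3 v(x) φ(x) dx = ∫_0^3 (4*x*sin(π*x/3) + 2*sin(π*x/3)) dx. Term by term:
  ∫_0^3 2*sin(π*x/3) dx = 12/π;  ∫_0^3 4*x*sin(π*x/3) dx = 36/π.
Sum: 12/π + 36/π = 48/π.
So RHS = -∫_0^3 v(x) φ(x) dx = -48/π.
LHS − RHS = 6/π ≠ 0, so the identity fails.
(For a valid weak derivative the identity must hold for EVERY test function, in particular this one. The failure shows v is NOT the weak derivative of u.)
Correct weak derivative would be u'(x) = 4*x + 1.


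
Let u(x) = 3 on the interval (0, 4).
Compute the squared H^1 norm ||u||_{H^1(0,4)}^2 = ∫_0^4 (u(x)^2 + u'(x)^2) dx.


||u||_{H^1}^2 = 36

The H^1 norm (squared) on an interval (0, L) is
  ||u||_{H^1}^2 = ∫_0^L u(x)^2 dx + ∫_0^L u'(x)^2 dx.
Compute u'(x) = 0.
Then u(x)^2 = 9 and u'(x)^2 = 0.
Integrate each monomial from 0 to 4 using ∫_0^4 c·x^n dx = c·4^(n+1)/(n+1):
  ∫_0^4 u(x)^2 dx = ∫_0^4 (9) dx. Term by term:
    ∫_0^4 9 dx = 36.
  ∫_0^4 u'(x)^2 dx = ∫_0^4 (0) dx. Term by term:
    ∫_0^4 0 dx = 0.
Adding: ||u||_{H^1}^2 = 36 + 0 = 36.


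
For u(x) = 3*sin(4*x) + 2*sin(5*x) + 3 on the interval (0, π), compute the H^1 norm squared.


||u||_{H^1(0,π)}^2 = 24/5 + 275*π/2

u'(x) = 12*cos(4*x) + 10*cos(5*x).
Expand u² and (u')² and integrate term by term on (0, π), using: for integers n ≥ 1, ∫_0^π sin²(nx) dx = ∫_0^π cos²(nx) dx = π/2; for n ≠ n', ∫_0^π sin(nx)sin(n'x) dx = ∫_0^π cos(nx)cos(n'x) dx = 0; and by product-to-sum, ∫_0^π sin(nx)cos(n'x) dx = ½∫_0^π [sin((n+n')x) + sin((n−n')x)] dx, which is 0 when n+n' is even and 2n/(n²−n'²) when n+n' is odd (it need not vanish on (0, π)). For the constant mode: ∫_0^π 1 dx = π, ∫_0^π cos(nx) dx = 0, ∫_0^π sin(nx) dx = (1−(−1)^n)/n.
  u² squared terms: (3)²·∫1 dx = 9·π = 9*π;  (2)²·∫sin(5x)² dx = 4·π/2 = 2*π;  (3)²·∫sin(4x)² dx = 9·π/2 = 9*π/2.
  u² cross terms: 2·(3)·(2)·∫1·sin(5x) dx = 12·(2/5) = 24/5;  2·(3)·(3)·∫1·sin(4x) dx = 18·(0) = 0;  2·(2)·(3)·∫sin(5x)·sin(4x) dx = 12·(0) = 0.
  So ∫_0^π u² dx = 9*π + 2*π + 9*π/2 + 24/5 + 0 + 0 = 24/5 + 31*π/2.
  (u')² squared terms: (10)²·∫cos(5x)² dx = 100·π/2 = 50*π;  (12)²·∫cos(4x)² dx = 144·π/2 = 72*π.
  (u')² cross terms: 2·(10)·(12)·∫cos(5x)·cos(4x) dx = 240·(0) = 0.
  So ∫_0^π (u')² dx = 50*π + 72*π + 0 = 122*π.
||u||_{H^1}^2 = (24/5 + 31*π/2) + (122*π) = 24/5 + 275*π/2.


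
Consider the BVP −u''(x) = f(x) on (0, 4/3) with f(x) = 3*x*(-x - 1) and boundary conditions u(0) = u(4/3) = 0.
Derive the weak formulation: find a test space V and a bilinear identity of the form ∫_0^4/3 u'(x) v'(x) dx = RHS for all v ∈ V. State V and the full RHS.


V = H^1_0(0, 4/3) (so v(0) = v(4/3) = 0); weak form: ∫_0^4/3 u'v' dx = ∫_0^4/3 (3*x*(-x - 1)) v dx for all v ∈ V.

Multiply both sides by a test function v and integrate from 0 to 4/3:
  ∫_0^4/3 −u''(x) v(x) dx = ∫_0^4/3 f(x) v(x) dx.
Integrate the LHS by parts once:
  ∫_0^4/3 −u'' v dx = −[u'(x) v(x)]_0^4/3 + ∫_0^4/3 u'(x) v'(x) dx.
Thus ∫_0^4/3 u'(x) v'(x) dx = ∫_0^4/3 f(x) v(x) dx + [u'(x) v(x)]_0^4/3.
Choose V so that boundary terms are either known or forced to vanish.
u is Dirichlet: u(0) = u(4/3) = 0. Let V = H^1_0(0, 4/3); then v(0) = v(4/3) = 0, and [u' v]_0^4/3 = 0.
Weak formulation: find u (satisfying any essential BC) such that ∫_0^4/3 u'(x) v'(x) dx = ∫_0^4/3 f v dx for all v ∈ V.
Substituting f(x) = 3*x*(-x - 1), the right-hand side is ∫_0^4/3 (3*x*(-x - 1)) v dx.


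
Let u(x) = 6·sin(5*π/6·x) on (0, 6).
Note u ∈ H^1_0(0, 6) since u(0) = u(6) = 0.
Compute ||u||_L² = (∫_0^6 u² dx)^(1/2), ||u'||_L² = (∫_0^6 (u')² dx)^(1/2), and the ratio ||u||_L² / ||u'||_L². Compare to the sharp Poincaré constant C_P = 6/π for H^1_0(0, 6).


||u||_L² / ||u'||_L² = 6/(5*π) < C_P = 6/π.

u(x) = 6·sin(5*π/6·x), so u'(x) = 5*π*cos(5*π*x/6).
Writing u(x) = A·sin(kπx/L) with A = 6 and k = 5, use ∫_0^L sin²(kπx/L) dx = L/2 and ∫_0^L cos²(kπx/L) dx = L/2.
u² = 36·sin²(5*π/6·x) and (u')² = 25*π^2·cos²(5*π/6·x), and each of sin², cos² integrates to L/2 = 3 over (0, 6).
∫_0^6 u² dx = 108, so ||u||_L² = 6*sqrt(3).
∫_0^6 (u')² dx = 75*π^2, so ||u'||_L² = 5*sqrt(3)*π.
Ratio ||u||_L² / ||u'||_L² = 6/(5*π).
Sharp Poincaré constant on H^1_0(0, 6) is C_P = L/π = 6/π, achieved by sin(π/6·x).
This is the k = 5 harmonic; the ratio L/(kπ) is strictly less than C_P = L/π, consistent with the sharp inequality ||u||_L² ≤ C_P ||u'||_L².


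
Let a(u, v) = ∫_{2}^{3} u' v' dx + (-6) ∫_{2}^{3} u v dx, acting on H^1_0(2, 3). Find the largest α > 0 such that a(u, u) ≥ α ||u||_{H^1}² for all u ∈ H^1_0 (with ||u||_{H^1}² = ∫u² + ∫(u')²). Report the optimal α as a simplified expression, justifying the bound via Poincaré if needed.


α = (-6 + π^2)/(1 + π^2)

Coercivity of a(·,·) on H^1_0(2, 3) means a(u, u) ≥ α ||u||_{H^1}² for every u ∈ H^1_0.
The interval has length L = 1, and Poincaré/coercivity depend only on L. Here a(u, u) = ∫(u')² + (-6)·∫u².
Here c = -6 < 0 with |c| < (π/L)² = π^2, so coercivity still holds. The condition a(u,u) ≥ α||u||_{H^1}² reads (1−α)∫(u')² ≥ (α−c)∫u². Any admissible α is ≤ 1 (rapidly oscillating u have ∫u²/∫(u')² → 0), and α = 1 would force 0 ≥ (1−c)∫u², impossible since c < 1; so 1−α > 0. By the sharp Poincaré inequality on H^1_0 of an interval of length L, ∫(u')² ≥ (π/L)²∫u² with equality for the first sine mode sin(π(x−x₀)/L) (x₀ the left endpoint), so the inequality holds for all u iff (1−α)(π/L)² ≥ α − c, i.e. α ≤ ((π/L)² + c)/((π/L)² + 1) = (1 + c(L/π)²)/(1 + (L/π)²). (Direct route, valid since c ≤ 0: Poincaré gives c∫u² ≥ c(L/π)²∫(u')², so a(u,u) ≥ (1 + c(L/π)²)∫(u')², while ||u||_{H^1}² ≤ (1 + (L/π)²)∫(u')²; dividing yields the same α.) With (π/L)² = π^2 and c = -6, the largest admissible constant is α = ((π/L)² + c)/((π/L)² + 1).
Simplifying, α = (-6 + π^2)/(1 + π^2).


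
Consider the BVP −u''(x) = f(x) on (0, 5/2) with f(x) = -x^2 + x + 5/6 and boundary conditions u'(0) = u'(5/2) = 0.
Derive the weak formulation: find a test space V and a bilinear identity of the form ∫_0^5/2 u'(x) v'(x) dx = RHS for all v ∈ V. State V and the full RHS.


V = H^1(0, 5/2) (no boundary constraint on v; u is determined up to an additive constant); weak form: ∫_0^5/2 u'v' dx = ∫_0^5/2 (-x^2 + x + 5/6) v dx for all v ∈ V.

Multiply both sides by a test function v and integrate from 0 to 5/2:
  ∫_0^5/2 −u''(x) v(x) dx = ∫_0^5/2 f(x) v(x) dx.
Integrate the LHS by parts once:
  ∫_0^5/2 −u'' v dx = −[u'(x) v(x)]_0^5/2 + ∫_0^5/2 u'(x) v'(x) dx.
Thus ∫_0^5/2 u'(x) v'(x) dx = ∫_0^5/2 f(x) v(x) dx + [u'(x) v(x)]_0^5/2.
Choose V so that boundary terms are either known or forced to vanish.
u has homogeneous Neumann: u'(0) = u'(5/2) = 0. So [u' v]_0^5/2 = 0·v(5/2) − 0·v(0) = 0 for any v; take V = H^1(0, 5/2).
Weak formulation: find u (satisfying any essential BC) such that ∫_0^5/2 u'(x) v'(x) dx = ∫_0^5/2 f v dx for all v ∈ V (homogeneous Neumann, so boundary terms vanish).
Substituting f(x) = -x^2 + x + 5/6, the right-hand side is ∫_0^5/2 (-x^2 + x + 5/6) v dx.
Compatibility check (pure Neumann): taking v ≡ 1 ∈ V gives 0 = ∫_0^5/2 f dx + (0) − (0), i.e. ∫_0^5/2 f dx must equal u'(0) − u'(5/2) = 0. Indeed ∫_0^5/2 (-x^2 + x + 5/6) dx = 0, so the data are compatible. The solution is then unique only up to an additive constant (fix it e.g. by requiring ∫_0^5/2 u dx = 0).


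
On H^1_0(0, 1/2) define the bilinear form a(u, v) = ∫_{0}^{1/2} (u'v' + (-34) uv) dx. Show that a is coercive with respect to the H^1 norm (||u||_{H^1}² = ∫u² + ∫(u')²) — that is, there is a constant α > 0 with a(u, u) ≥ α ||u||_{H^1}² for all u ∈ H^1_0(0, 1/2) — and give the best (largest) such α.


α = 2*(-17 + 2*π^2)/(1 + 4*π^2)

Coercivity of a(·,·) on H^1_0(0, 1/2) means a(u, u) ≥ α ||u||_{H^1}² for every u ∈ H^1_0.
The interval has length L = 1/2, and Poincaré/coercivity depend only on L. Here a(u, u) = ∫(u')² + (-34)·∫u².
Here c = -34 < 0 with |c| < (π/L)² = 4*π^2, so coercivity still holds. The condition a(u,u) ≥ α||u||_{H^1}² reads (1−α)∫(u')² ≥ (α−c)∫u². Any admissible α is ≤ 1 (rapidly oscillating u have ∫u²/∫(u')² → 0), and α = 1 would force 0 ≥ (1−c)∫u², impossible since c < 1; so 1−α > 0. By the sharp Poincaré inequality on H^1_0 of an interval of length L, ∫(u')² ≥ (π/L)²∫u² with equality for the first sine mode sin(π(x−x₀)/L) (x₀ the left endpoint), so the inequality holds for all u iff (1−α)(π/L)² ≥ α − c, i.e. α ≤ ((π/L)² + c)/((π/L)² + 1) = (1 + c(L/π)²)/(1 + (L/π)²). (Direct route, valid since c ≤ 0: Poincaré gives c∫u² ≥ c(L/π)²∫(u')², so a(u,u) ≥ (1 + c(L/π)²)∫(u')², while ||u||_{H^1}² ≤ (1 + (L/π)²)∫(u')²; dividing yields the same α.) With (π/L)² = 4*π^2 and c = -34, the largest admissible constant is α = ((π/L)² + c)/((π/L)² + 1).
Simplifying, α = 2*(-17 + 2*π^2)/(1 + 4*π^2).
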